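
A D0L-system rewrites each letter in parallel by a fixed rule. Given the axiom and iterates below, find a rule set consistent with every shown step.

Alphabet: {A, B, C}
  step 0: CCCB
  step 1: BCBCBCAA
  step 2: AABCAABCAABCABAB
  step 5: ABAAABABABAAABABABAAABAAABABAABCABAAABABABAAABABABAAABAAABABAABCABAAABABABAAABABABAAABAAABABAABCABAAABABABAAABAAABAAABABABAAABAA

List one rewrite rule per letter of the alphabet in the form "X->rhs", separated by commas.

A->AB, B->AA, C->BC

  step 1 ⇒ step 2: BCBCBCAA ⇒ AA·BC·AA·BC·AA·BC·AB·AB
    A ↦ AB
    B ↦ AA
    C ↦ BC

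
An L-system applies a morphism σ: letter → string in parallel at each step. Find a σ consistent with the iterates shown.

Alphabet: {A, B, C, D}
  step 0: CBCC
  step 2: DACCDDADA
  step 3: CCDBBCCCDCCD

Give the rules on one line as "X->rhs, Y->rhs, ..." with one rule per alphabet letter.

A->CD, B->DA, C->B, D->C

  step 2 ⇒ step 3: DACCDDADA ⇒ C·CD·B·B·C·C·CD·C·CD
    A ↦ CD
    C ↦ B
    D ↦ C
    B ↦ DA  (constrained at step 0)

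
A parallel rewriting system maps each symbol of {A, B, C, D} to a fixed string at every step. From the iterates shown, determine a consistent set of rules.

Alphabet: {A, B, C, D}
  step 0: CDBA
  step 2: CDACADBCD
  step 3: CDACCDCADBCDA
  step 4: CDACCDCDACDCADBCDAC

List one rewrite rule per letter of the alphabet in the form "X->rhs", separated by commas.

  step 3 ⇒ step 4: CDACCDCADBCDA ⇒ CD·A·C·CD·CD·A·CD·C·A·DB·CD·A·C
    A ↦ C
    B ↦ DB
    C ↦ CD
    D ↦ A

A->C, B->DB, C->CD, D->A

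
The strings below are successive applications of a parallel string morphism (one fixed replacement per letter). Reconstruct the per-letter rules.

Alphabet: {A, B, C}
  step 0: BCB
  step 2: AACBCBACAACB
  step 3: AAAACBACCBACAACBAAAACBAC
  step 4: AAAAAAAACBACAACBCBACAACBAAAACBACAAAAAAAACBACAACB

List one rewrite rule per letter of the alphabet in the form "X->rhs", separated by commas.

A->AA, B->AC, C->CB

  step 3 ⇒ step 4: AAAACBACCBACAACBAAAACBAC ⇒ AA·AA·AA·AA·CB·AC·AA·CB·CB·AC·AA·CB·AA·AA·CB·AC·AA·AA·AA·AA·CB·AC·AA·CB
    A ↦ AA
    B ↦ AC
    C ↦ CB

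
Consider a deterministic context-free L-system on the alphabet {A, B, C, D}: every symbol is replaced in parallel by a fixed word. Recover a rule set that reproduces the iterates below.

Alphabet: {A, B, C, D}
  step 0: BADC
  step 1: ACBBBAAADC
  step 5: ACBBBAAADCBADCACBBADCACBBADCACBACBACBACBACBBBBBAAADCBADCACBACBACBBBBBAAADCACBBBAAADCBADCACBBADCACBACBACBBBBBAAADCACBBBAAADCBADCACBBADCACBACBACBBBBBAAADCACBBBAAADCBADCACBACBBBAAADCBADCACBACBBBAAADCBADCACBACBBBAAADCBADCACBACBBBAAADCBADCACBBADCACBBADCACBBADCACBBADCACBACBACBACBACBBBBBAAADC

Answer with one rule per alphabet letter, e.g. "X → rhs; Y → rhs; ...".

  step 0 ⇒ step 1: BADC ⇒ ACB·B·BAA·ADC
    A ↦ B
    B ↦ ACB
    C ↦ ADC
    D ↦ BAA

A->B, B->ACB, C->ADC, D->BAA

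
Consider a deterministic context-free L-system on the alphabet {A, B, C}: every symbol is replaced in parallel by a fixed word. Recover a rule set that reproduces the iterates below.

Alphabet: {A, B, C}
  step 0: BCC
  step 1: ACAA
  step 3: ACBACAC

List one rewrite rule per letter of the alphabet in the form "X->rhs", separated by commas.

A->B, B->AC, C->A

  step 0 ⇒ step 1: BCC ⇒ AC·A·A
    B ↦ AC
    C ↦ A
    A ↦ B  (constrained at step 1)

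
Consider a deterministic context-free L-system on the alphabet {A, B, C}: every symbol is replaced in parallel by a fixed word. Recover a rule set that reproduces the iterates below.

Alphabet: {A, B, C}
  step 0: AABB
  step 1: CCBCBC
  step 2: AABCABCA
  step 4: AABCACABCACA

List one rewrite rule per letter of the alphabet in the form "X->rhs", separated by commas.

A->C, B->BC, C->A

  step 1 ⇒ step 2: CCBCBC ⇒ A·A·BC·A·BC·A
    B ↦ BC
    C ↦ A
  step 0 ⇒ step 1: AABB ⇒ C·C·BC·BC
    A ↦ C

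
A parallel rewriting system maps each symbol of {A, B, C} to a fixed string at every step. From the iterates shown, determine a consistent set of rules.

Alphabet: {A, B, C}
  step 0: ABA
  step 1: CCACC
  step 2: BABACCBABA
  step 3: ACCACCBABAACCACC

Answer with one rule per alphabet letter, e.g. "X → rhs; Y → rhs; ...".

A->CC, B->A, C->BA

  step 2 ⇒ step 3: BABACCBABA ⇒ A·CC·A·CC·BA·BA·A·CC·A·CC
    A ↦ CC
    B ↦ A
    C ↦ BA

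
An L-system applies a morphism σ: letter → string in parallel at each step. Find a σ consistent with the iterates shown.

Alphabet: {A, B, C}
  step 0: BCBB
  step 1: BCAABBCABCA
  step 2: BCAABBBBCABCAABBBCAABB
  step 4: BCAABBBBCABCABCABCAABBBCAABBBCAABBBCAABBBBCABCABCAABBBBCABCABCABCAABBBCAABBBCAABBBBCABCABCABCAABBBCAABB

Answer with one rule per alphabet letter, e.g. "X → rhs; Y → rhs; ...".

A->B, B->BCA, C->AB

  step 1 ⇒ step 2: BCAABBCABCA ⇒ BCA·AB·B·B·BCA·BCA·AB·B·BCA·AB·B
    A ↦ B
    B ↦ BCA
    C ↦ AB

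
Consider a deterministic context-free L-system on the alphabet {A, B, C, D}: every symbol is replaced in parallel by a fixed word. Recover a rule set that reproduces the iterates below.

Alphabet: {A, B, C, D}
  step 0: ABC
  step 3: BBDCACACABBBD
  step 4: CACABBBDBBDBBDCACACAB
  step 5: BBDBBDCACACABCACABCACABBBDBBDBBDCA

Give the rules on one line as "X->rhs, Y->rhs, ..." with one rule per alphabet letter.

  step 4 ⇒ step 5: CACABBBDBBDBBDCACACAB ⇒ B·BD·B·BD·CA·CA·CA·B·CA·CA·B·CA·CA·B·B·BD·B·BD·B·BD·CA
    A ↦ BD
    B ↦ CA
    C ↦ B
    D ↦ B

A->BD, B->CA, C->B, D->B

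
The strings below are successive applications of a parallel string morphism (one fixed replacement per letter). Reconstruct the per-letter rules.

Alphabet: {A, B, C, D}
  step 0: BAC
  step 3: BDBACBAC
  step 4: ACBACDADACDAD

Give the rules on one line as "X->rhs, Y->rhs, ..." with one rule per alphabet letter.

A->D, B->AC, C->AD, D->B

  step 3 ⇒ step 4: BDBACBAC ⇒ AC·B·AC·D·AD·AC·D·AD
    A ↦ D
    B ↦ AC
    C ↦ AD
    D ↦ B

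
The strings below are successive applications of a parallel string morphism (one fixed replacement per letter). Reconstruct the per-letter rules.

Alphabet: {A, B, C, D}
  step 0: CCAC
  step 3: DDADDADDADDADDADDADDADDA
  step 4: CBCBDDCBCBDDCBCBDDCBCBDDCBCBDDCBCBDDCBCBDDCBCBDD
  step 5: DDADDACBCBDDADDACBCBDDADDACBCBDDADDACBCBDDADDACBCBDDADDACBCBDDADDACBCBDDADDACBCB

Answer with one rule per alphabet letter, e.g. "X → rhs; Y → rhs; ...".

A->DD, B->A, C->DD, D->CB

  step 4 ⇒ step 5: CBCBDDCBCBDDCBCBDDCBCBDDCBCBDDCBCBDDCBCBDDCBCBDD ⇒ DD·A·DD·A·CB·CB·DD·A·DD·A·CB·CB·DD·A·DD·A·CB·CB·DD·A·DD·A·CB·CB·DD·A·DD·A·CB·CB·DD·A·DD·A·CB·CB·DD·A·DD·A·CB·CB·DD·A·DD·A·CB·CB
    B ↦ A
    C ↦ DD
    D ↦ CB
  step 3 ⇒ step 4: DDADDADDADDADDADDADDADDA ⇒ CB·CB·DD·CB·CB·DD·CB·CB·DD·CB·CB·DD·CB·CB·DD·CB·CB·DD·CB·CB·DD·CB·CB·DD
    A ↦ DD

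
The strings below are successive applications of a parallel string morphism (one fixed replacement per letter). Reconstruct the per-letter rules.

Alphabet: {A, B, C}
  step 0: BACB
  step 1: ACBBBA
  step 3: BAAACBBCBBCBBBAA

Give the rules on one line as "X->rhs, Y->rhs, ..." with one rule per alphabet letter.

  step 0 ⇒ step 1: BACB ⇒ A·CBB·B·A
    A ↦ CBB
    B ↦ A
    C ↦ B

A->CBB, B->A, C->B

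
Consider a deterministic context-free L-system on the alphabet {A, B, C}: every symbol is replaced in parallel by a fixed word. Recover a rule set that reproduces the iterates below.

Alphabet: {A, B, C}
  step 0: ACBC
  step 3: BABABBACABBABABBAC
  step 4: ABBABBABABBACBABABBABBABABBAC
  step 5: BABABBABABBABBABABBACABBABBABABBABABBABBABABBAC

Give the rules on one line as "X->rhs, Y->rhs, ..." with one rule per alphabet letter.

  step 4 ⇒ step 5: ABBABBABABBACBABABBABBABABBAC ⇒ B·AB·AB·B·AB·AB·B·AB·B·AB·AB·B·AC·AB·B·AB·B·AB·AB·B·AB·AB·B·AB·B·AB·AB·B·AC
    A ↦ B
    B ↦ AB
    C ↦ AC

A->B, B->AB, C->AC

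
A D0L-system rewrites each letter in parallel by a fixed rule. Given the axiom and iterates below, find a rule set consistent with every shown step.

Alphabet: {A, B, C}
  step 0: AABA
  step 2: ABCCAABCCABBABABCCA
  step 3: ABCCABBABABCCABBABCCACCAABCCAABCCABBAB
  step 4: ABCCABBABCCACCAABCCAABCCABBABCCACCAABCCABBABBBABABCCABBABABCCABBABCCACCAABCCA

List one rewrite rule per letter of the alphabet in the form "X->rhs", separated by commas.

  step 3 ⇒ step 4: ABCCABBABABCCABBABCCACCAABCCAABCCABBAB ⇒ AB·CCA·B·B·AB·CCA·CCA·AB·CCA·AB·CCA·B·B·AB·CCA·CCA·AB·CCA·B·B·AB·B·B·AB·AB·CCA·B·B·AB·AB·CCA·B·B·AB·CCA·CCA·AB·CCA
    A ↦ AB
    B ↦ CCA
    C ↦ B

A->AB, B->CCA, C->B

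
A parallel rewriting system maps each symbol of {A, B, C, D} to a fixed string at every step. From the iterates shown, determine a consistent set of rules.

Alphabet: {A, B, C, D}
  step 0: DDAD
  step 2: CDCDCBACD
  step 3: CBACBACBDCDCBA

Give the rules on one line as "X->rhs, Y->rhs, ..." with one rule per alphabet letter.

A->CD, B->D, C->CB, D->A

  step 2 ⇒ step 3: CDCDCBACD ⇒ CB·A·CB·A·CB·D·CD·CB·A
    A ↦ CD
    B ↦ D
    C ↦ CB
    D ↦ A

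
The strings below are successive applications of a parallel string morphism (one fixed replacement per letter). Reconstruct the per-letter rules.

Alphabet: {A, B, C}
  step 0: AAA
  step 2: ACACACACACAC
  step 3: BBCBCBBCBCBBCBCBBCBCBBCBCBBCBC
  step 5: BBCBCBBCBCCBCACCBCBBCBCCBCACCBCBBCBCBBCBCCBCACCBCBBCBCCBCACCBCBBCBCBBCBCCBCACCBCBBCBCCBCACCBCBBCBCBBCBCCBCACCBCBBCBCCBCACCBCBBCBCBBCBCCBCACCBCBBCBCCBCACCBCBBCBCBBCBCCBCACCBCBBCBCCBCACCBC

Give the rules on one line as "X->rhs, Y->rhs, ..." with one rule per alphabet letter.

  step 2 ⇒ step 3: ACACACACACAC ⇒ BB·CBC·BB·CBC·BB·CBC·BB·CBC·BB·CBC·BB·CBC
    A ↦ BB
    C ↦ CBC
    B ↦ AC  (constrained at step 3)

A->BB, B->AC, C->CBC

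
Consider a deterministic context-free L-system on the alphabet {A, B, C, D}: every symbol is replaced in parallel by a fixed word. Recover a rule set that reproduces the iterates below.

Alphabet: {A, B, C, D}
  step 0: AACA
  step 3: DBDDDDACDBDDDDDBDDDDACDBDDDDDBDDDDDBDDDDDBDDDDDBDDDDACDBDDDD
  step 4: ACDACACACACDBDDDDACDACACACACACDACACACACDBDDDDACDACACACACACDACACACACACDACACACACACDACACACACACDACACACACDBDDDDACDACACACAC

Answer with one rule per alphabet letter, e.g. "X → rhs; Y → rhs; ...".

  step 3 ⇒ step 4: DBDDDDACDBDDDDDBDDDDACDBDDDDDBDDDDDBDDDDDBDDDDDBDDDDACDBDDDD ⇒ AC·D·AC·AC·AC·AC·DBD·DDD·AC·D·AC·AC·AC·AC·AC·D·AC·AC·AC·AC·DBD·DDD·AC·D·AC·AC·AC·AC·AC·D·AC·AC·AC·AC·AC·D·AC·AC·AC·AC·AC·D·AC·AC·AC·AC·AC·D·AC·AC·AC·AC·DBD·DDD·AC·D·AC·AC·AC·AC
    A ↦ DBD
    B ↦ D
    C ↦ DDD
    D ↦ AC

A->DBD, B->D, C->DDD, D->AC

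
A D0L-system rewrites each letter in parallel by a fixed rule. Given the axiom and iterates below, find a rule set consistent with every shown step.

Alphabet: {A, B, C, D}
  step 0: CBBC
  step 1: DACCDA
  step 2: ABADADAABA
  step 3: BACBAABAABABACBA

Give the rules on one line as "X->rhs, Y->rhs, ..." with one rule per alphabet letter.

A->BA, B->C, C->DA, D->A

  step 2 ⇒ step 3: ABADADAABA ⇒ BA·C·BA·A·BA·A·BA·BA·C·BA
    A ↦ BA
    B ↦ C
    D ↦ A
  step 0 ⇒ step 1: CBBC ⇒ DA·C·C·DA
    C ↦ DA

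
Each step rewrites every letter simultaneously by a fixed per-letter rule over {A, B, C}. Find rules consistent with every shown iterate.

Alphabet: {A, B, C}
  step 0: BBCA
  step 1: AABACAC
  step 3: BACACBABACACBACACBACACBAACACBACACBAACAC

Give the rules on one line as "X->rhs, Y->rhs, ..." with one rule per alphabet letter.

A->CAC, B->A, C->BA

  step 0 ⇒ step 1: BBCA ⇒ A·A·BA·CAC
    A ↦ CAC
    B ↦ A
    C ↦ BA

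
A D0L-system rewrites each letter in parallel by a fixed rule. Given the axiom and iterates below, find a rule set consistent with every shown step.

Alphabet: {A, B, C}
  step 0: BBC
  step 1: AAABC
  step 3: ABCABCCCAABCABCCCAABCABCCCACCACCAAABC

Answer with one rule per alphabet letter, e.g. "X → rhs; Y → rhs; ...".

A->CCA, B->A, C->ABC

  step 0 ⇒ step 1: BBC ⇒ A·A·ABC
    B ↦ A
    C ↦ ABC
    A ↦ CCA  (constrained at step 1)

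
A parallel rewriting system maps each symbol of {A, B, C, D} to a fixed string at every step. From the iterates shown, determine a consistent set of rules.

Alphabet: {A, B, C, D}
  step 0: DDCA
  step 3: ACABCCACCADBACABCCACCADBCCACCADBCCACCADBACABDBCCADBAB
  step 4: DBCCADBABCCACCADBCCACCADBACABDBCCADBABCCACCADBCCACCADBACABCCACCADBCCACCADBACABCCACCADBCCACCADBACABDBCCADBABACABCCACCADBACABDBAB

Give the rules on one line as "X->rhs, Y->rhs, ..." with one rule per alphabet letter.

  step 3 ⇒ step 4: ACABCCACCADBACABCCACCADBCCACCADBCCACCADBACABDBCCADBAB ⇒ DB·CCA·DB·AB·CCA·CCA·DB·CCA·CCA·DB·AC·AB·DB·CCA·DB·AB·CCA·CCA·DB·CCA·CCA·DB·AC·AB·CCA·CCA·DB·CCA·CCA·DB·AC·AB·CCA·CCA·DB·CCA·CCA·DB·AC·AB·DB·CCA·DB·AB·AC·AB·CCA·CCA·DB·AC·AB·DB·AB
    A ↦ DB
    B ↦ AB
    C ↦ CCA
    D ↦ AC

A->DB, B->AB, C->CCA, D->AC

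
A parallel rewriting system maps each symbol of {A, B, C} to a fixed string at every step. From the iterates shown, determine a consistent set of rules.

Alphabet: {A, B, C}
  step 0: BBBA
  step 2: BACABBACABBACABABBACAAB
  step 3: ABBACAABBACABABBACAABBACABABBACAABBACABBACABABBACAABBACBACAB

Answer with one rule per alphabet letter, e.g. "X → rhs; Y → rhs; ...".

A->BAC, B->AB, C->AAB

  step 2 ⇒ step 3: BACABBACABBACABABBACAAB ⇒ AB·BAC·AAB·BAC·AB·AB·BAC·AAB·BAC·AB·AB·BAC·AAB·BAC·AB·BAC·AB·AB·BAC·AAB·BAC·BAC·AB
    A ↦ BAC
    B ↦ AB
    C ↦ AAB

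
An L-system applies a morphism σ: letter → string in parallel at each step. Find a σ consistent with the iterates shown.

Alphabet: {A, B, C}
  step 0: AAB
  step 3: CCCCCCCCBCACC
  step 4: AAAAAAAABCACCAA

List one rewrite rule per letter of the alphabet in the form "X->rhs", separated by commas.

  step 3 ⇒ step 4: CCCCCCCCBCACC ⇒ A·A·A·A·A·A·A·A·BC·A·CC·A·A
    A ↦ CC
    B ↦ BC
    C ↦ A

A->CC, B->BC, C->A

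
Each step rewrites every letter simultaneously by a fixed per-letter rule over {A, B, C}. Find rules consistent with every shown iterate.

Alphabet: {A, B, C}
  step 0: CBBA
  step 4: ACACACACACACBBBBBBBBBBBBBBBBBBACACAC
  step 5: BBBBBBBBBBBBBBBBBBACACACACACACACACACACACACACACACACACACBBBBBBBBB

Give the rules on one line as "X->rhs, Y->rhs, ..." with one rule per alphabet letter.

  step 4 ⇒ step 5: ACACACACACACBBBBBBBBBBBBBBBBBBACACAC ⇒ B·BB·B·BB·B·BB·B·BB·B·BB·B·BB·AC·AC·AC·AC·AC·AC·AC·AC·AC·AC·AC·AC·AC·AC·AC·AC·AC·AC·B·BB·B·BB·B·BB
    A ↦ B
    B ↦ AC
    C ↦ BB

A->B, B->AC, C->BB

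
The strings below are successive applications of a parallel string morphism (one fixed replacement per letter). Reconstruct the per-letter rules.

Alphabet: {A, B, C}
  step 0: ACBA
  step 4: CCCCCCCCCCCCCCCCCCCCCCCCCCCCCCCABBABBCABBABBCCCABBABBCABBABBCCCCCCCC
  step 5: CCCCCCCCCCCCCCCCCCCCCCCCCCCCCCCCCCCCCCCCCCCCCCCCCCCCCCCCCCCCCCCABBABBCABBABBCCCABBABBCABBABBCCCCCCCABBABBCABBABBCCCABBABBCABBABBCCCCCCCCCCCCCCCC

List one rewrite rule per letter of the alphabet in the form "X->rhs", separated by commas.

  step 4 ⇒ step 5: CCCCCCCCCCCCCCCCCCCCCCCCCCCCCCCABBABBCABBABBCCCABBABBCABBABBCCCCCCCC ⇒ CC·CC·CC·CC·CC·CC·CC·CC·CC·CC·CC·CC·CC·CC·CC·CC·CC·CC·CC·CC·CC·CC·CC·CC·CC·CC·CC·CC·CC·CC·CC·C·ABB·ABB·C·ABB·ABB·CC·C·ABB·ABB·C·ABB·ABB·CC·CC·CC·C·ABB·ABB·C·ABB·ABB·CC·C·ABB·ABB·C·ABB·ABB·CC·CC·CC·CC·CC·CC·CC·CC
    A ↦ C
    B ↦ ABB
    C ↦ CC

A->C, B->ABB, C->CC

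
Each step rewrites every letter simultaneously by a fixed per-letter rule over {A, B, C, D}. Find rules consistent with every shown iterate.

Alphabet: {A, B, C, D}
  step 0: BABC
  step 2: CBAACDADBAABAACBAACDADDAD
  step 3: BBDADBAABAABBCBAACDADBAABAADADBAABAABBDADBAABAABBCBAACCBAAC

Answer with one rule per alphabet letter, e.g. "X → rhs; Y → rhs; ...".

  step 2 ⇒ step 3: CBAACDADBAABAACBAACDADDAD ⇒ BB·DAD·BAA·BAA·BB·C·BAA·C·DAD·BAA·BAA·DAD·BAA·BAA·BB·DAD·BAA·BAA·BB·C·BAA·C·C·BAA·C
    A ↦ BAA
    B ↦ DAD
    C ↦ BB
    D ↦ C

A->BAA, B->DAD, C->BB, D->C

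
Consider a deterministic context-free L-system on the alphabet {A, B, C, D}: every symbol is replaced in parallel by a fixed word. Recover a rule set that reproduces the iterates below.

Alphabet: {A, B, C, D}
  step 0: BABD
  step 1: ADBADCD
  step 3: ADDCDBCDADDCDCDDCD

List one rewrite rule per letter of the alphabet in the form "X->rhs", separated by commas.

A->B, B->AD, C->D, D->CD

  step 0 ⇒ step 1: BABD ⇒ AD·B·AD·CD
    A ↦ B
    B ↦ AD
    D ↦ CD
    C ↦ D  (constrained at step 1)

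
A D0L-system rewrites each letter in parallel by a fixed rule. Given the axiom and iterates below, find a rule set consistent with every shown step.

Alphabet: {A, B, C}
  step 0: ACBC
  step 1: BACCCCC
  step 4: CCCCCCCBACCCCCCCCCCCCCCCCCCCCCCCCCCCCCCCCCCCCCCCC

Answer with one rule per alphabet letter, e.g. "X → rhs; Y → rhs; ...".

A->BA, B->C, C->CC

  step 0 ⇒ step 1: ACBC ⇒ BA·CC·C·CC
    A ↦ BA
    B ↦ C
    C ↦ CC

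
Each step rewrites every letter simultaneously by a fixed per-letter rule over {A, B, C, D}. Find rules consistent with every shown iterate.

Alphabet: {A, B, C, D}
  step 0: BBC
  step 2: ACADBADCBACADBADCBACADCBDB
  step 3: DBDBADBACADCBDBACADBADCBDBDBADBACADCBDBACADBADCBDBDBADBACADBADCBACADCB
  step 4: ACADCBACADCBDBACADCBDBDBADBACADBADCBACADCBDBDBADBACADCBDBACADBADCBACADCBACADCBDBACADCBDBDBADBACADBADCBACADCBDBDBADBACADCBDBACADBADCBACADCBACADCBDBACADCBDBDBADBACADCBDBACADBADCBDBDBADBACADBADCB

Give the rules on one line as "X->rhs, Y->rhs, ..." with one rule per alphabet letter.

  step 3 ⇒ step 4: DBDBADBACADCBDBACADBADCBDBDBADBACADCBDBACADBADCBDBDBADBACADBADCBACADCB ⇒ ACA·DCB·ACA·DCB·DB·ACA·DCB·DB·DBA·DB·ACA·DBA·DCB·ACA·DCB·DB·DBA·DB·ACA·DCB·DB·ACA·DBA·DCB·ACA·DCB·ACA·DCB·DB·ACA·DCB·DB·DBA·DB·ACA·DBA·DCB·ACA·DCB·DB·DBA·DB·ACA·DCB·DB·ACA·DBA·DCB·ACA·DCB·ACA·DCB·DB·ACA·DCB·DB·DBA·DB·ACA·DCB·DB·ACA·DBA·DCB·DB·DBA·DB·ACA·DBA·DCB
    A ↦ DB
    B ↦ DCB
    C ↦ DBA
    D ↦ ACA

A->DB, B->DCB, C->DBA, D->ACA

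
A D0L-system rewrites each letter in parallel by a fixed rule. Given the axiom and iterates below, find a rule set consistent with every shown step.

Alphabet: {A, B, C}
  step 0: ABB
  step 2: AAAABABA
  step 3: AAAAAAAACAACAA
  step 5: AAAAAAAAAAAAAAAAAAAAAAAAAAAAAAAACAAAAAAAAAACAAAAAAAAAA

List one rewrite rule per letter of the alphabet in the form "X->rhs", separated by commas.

  step 2 ⇒ step 3: AAAABABA ⇒ AA·AA·AA·AA·C·AA·C·AA
    A ↦ AA
    B ↦ C
    C ↦ BA  (constrained at step 3)

A->AA, B->C, C->BA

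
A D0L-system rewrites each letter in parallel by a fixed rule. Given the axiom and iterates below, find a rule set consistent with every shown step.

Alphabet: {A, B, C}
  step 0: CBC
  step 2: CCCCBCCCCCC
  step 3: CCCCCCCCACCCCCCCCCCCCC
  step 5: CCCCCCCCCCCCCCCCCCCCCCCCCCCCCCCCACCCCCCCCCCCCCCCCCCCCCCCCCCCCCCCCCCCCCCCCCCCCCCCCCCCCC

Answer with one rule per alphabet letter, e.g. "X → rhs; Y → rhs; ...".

A->B, B->AC, C->CC

  step 2 ⇒ step 3: CCCCBCCCCCC ⇒ CC·CC·CC·CC·AC·CC·CC·CC·CC·CC·CC
    B ↦ AC
    C ↦ CC
    A ↦ B  (constrained at step 3)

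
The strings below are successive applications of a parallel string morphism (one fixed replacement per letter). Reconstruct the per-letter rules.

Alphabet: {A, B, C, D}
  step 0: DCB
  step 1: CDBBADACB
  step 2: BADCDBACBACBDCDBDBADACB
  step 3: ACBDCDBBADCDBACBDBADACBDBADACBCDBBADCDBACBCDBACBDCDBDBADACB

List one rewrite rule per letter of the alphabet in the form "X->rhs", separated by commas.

  step 2 ⇒ step 3: BADCDBACBACBDCDBDBADACB ⇒ ACB·D·CDB·BAD·CDB·ACB·D·BAD·ACB·D·BAD·ACB·CDB·BAD·CDB·ACB·CDB·ACB·D·CDB·D·BAD·ACB
    A ↦ D
    B ↦ ACB
    C ↦ BAD
    D ↦ CDB

A->D, B->ACB, C->BAD, D->CDB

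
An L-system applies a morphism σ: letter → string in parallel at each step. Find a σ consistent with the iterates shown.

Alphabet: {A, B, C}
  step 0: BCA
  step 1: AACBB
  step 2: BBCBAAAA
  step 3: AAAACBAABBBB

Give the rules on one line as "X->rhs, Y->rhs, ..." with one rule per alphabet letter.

A->B, B->AA, C->CB

  step 2 ⇒ step 3: BBCBAAAA ⇒ AA·AA·CB·AA·B·B·B·B
    A ↦ B
    B ↦ AA
    C ↦ CB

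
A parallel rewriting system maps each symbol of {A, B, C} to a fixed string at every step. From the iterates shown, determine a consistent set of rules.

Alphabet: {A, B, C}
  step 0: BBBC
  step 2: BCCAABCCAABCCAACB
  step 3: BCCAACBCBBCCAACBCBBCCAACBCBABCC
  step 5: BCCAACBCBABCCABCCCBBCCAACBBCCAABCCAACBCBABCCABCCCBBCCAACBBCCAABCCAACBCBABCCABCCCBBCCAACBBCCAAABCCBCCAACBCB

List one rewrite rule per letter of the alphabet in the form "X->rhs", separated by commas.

A->CB, B->BCC, C->A

  step 2 ⇒ step 3: BCCAABCCAABCCAACB ⇒ BCC·A·A·CB·CB·BCC·A·A·CB·CB·BCC·A·A·CB·CB·A·BCC
    A ↦ CB
    B ↦ BCC
    C ↦ A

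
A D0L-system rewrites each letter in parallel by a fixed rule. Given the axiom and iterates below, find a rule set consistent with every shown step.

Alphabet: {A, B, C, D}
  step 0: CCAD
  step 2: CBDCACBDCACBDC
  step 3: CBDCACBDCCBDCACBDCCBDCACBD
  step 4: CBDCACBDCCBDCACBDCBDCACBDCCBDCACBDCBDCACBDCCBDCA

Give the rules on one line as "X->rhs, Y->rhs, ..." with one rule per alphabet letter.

  step 3 ⇒ step 4: CBDCACBDCCBDCACBDCCBDCACBD ⇒ CBD·C·A·CBD·C·CBD·C·A·CBD·CBD·C·A·CBD·C·CBD·C·A·CBD·CBD·C·A·CBD·C·CBD·C·A
    A ↦ C
    B ↦ C
    C ↦ CBD
    D ↦ A

A->C, B->C, C->CBD, D->A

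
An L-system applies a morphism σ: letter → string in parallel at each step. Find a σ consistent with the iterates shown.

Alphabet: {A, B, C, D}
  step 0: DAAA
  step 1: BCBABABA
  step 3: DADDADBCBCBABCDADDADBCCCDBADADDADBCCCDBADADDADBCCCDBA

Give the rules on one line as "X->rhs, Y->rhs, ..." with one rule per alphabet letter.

A->BA, B->CCD, C->DAD, D->BC

  step 0 ⇒ step 1: DAAA ⇒ BC·BA·BA·BA
    A ↦ BA
    D ↦ BC
    B ↦ CCD  (constrained at step 1)
    C ↦ DAD  (constrained at step 1)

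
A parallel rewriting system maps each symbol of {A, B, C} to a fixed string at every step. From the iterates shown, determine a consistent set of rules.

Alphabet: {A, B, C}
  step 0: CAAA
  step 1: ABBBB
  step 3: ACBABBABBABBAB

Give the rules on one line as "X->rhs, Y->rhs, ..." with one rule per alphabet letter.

A->B, B->AC, C->AB

  step 0 ⇒ step 1: CAAA ⇒ AB·B·B·B
    A ↦ B
    C ↦ AB
    B ↦ AC  (constrained at step 1)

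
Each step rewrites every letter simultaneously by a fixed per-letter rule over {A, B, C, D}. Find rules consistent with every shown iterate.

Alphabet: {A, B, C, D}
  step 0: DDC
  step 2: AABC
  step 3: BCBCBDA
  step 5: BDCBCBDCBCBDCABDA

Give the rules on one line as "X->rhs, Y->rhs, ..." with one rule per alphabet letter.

A->BC, B->BD, C->A, D->C

  step 2 ⇒ step 3: AABC ⇒ BC·BC·BD·A
    A ↦ BC
    B ↦ BD
    C ↦ A
    D ↦ C  (constrained at step 0)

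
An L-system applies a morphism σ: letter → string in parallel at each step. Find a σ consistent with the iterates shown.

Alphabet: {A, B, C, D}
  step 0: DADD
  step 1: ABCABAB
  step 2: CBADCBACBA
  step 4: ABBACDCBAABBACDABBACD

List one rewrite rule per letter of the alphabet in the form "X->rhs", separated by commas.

  step 1 ⇒ step 2: ABCABAB ⇒ C·BA·D·C·BA·C·BA
    A ↦ C
    B ↦ BA
    C ↦ D
  step 0 ⇒ step 1: DADD ⇒ AB·C·AB·AB
    D ↦ AB

A->C, B->BA, C->D, D->AB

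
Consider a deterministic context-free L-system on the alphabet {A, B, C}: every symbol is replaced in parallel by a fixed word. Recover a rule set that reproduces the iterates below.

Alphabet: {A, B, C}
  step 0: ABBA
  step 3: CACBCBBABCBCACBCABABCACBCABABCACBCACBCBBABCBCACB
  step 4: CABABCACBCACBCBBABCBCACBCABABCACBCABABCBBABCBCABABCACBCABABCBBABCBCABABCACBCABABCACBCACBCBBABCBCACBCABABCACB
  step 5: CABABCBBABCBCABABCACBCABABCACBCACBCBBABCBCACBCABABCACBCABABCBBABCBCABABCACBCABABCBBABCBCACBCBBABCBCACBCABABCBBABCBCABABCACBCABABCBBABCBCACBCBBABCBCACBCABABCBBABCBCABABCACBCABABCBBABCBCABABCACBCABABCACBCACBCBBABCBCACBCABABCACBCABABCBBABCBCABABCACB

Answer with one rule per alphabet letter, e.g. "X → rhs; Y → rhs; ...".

A->BAB, B->CB, C->CA

  step 4 ⇒ step 5: CABABCACBCACBCBBABCBCACBCABABCACBCABABCBBABCBCABABCACBCABABCBBABCBCABABCACBCABABCACBCACBCBBABCBCACBCABABCACB ⇒ CA·BAB·CB·BAB·CB·CA·BAB·CA·CB·CA·BAB·CA·CB·CA·CB·CB·BAB·CB·CA·CB·CA·BAB·CA·CB·CA·BAB·CB·BAB·CB·CA·BAB·CA·CB·CA·BAB·CB·BAB·CB·CA·CB·CB·BAB·CB·CA·CB·CA·BAB·CB·BAB·CB·CA·BAB·CA·CB·CA·BAB·CB·BAB·CB·CA·CB·CB·BAB·CB·CA·CB·CA·BAB·CB·BAB·CB·CA·BAB·CA·CB·CA·BAB·CB·BAB·CB·CA·BAB·CA·CB·CA·BAB·CA·CB·CA·CB·CB·BAB·CB·CA·CB·CA·BAB·CA·CB·CA·BAB·CB·BAB·CB·CA·BAB·CA·CB
    A ↦ BAB
    B ↦ CB
    C ↦ CA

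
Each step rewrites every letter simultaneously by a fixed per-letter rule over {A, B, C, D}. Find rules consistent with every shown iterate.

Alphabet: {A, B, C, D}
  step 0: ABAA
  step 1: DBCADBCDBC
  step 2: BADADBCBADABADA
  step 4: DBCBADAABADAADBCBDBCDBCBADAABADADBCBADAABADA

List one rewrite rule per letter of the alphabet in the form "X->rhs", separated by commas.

  step 1 ⇒ step 2: DBCADBCDBC ⇒ B·A·DA·DBC·B·A·DA·B·A·DA
    A ↦ DBC
    B ↦ A
    C ↦ DA
    D ↦ B

A->DBC, B->A, C->DA, D->B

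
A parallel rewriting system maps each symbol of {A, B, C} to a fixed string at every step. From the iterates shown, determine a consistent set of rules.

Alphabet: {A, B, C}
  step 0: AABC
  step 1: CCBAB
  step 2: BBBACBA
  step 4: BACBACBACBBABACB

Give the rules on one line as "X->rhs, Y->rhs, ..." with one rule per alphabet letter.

A->C, B->BA, C->B

  step 1 ⇒ step 2: CCBAB ⇒ B·B·BA·C·BA
    A ↦ C
    B ↦ BA
    C ↦ B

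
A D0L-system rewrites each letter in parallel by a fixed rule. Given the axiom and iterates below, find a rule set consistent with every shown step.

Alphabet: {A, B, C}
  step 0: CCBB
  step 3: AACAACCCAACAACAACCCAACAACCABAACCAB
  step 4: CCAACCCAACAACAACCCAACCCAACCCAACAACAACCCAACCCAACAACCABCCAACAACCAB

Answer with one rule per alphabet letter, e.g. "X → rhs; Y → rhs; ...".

  step 3 ⇒ step 4: AACAACCCAACAACAACCCAACAACCABAACCAB ⇒ C·C·AAC·C·C·AAC·AAC·AAC·C·C·AAC·C·C·AAC·C·C·AAC·AAC·AAC·C·C·AAC·C·C·AAC·AAC·C·AB·C·C·AAC·AAC·C·AB
    A ↦ C
    B ↦ AB
    C ↦ AAC

A->C, B->AB, C->AAC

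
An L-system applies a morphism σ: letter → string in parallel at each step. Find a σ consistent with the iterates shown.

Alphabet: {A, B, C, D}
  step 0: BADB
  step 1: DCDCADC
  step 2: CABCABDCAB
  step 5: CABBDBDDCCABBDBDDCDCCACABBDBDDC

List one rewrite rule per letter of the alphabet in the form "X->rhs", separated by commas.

  step 1 ⇒ step 2: DCDCADC ⇒ CA·B·CA·B·D·CA·B
    A ↦ D
    C ↦ B
    D ↦ CA
  step 0 ⇒ step 1: BADB ⇒ DC·D·CA·DC
    B ↦ DC

A->D, B->DC, C->B, D->CA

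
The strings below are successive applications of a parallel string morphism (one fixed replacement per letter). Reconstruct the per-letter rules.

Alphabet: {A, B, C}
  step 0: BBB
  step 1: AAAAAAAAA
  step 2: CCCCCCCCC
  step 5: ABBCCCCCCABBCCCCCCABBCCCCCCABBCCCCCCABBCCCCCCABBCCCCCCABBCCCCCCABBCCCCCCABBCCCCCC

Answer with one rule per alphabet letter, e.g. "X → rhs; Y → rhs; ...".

A->C, B->AAA, C->ABB

  step 1 ⇒ step 2: AAAAAAAAA ⇒ C·C·C·C·C·C·C·C·C
    A ↦ C
  step 0 ⇒ step 1: BBB ⇒ AAA·AAA·AAA
    B ↦ AAA
    C ↦ ABB  (constrained at step 2)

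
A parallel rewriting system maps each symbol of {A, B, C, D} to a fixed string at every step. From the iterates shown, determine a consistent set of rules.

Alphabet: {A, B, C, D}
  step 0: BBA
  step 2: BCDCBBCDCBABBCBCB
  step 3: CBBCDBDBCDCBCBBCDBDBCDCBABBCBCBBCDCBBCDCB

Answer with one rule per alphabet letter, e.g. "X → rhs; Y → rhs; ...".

A->ABB, B->CB, C->BCD, D->BD

  step 2 ⇒ step 3: BCDCBBCDCBABBCBCB ⇒ CB·BCD·BD·BCD·CB·CB·BCD·BD·BCD·CB·ABB·CB·CB·BCD·CB·BCD·CB
    A ↦ ABB
    B ↦ CB
    C ↦ BCD
    D ↦ BD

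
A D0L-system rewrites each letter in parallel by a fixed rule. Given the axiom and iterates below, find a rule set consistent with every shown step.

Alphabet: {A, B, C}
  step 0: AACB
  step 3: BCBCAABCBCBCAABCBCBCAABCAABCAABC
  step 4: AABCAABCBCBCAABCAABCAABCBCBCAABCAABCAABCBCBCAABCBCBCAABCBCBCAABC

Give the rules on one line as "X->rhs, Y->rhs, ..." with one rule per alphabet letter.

A->BC, B->AA, C->BC

  step 3 ⇒ step 4: BCBCAABCBCBCAABCBCBCAABCAABCAABC ⇒ AA·BC·AA·BC·BC·BC·AA·BC·AA·BC·AA·BC·BC·BC·AA·BC·AA·BC·AA·BC·BC·BC·AA·BC·BC·BC·AA·BC·BC·BC·AA·BC
    A ↦ BC
    B ↦ AA
    C ↦ BC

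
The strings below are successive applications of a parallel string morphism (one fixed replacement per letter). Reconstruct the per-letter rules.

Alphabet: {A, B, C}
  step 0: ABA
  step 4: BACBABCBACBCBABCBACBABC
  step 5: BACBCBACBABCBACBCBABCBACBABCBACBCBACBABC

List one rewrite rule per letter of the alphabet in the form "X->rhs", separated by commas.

A->C, B->BA, C->BC

  step 4 ⇒ step 5: BACBABCBACBCBABCBACBABC ⇒ BA·C·BC·BA·C·BA·BC·BA·C·BC·BA·BC·BA·C·BA·BC·BA·C·BC·BA·C·BA·BC
    A ↦ C
    B ↦ BA
    C ↦ BC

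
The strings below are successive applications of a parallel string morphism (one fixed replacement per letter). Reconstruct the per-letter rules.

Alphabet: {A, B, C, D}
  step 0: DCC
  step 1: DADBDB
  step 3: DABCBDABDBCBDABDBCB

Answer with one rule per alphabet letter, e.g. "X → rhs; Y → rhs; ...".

A->B, B->CB, C->DB, D->DA

  step 0 ⇒ step 1: DCC ⇒ DA·DB·DB
    C ↦ DB
    D ↦ DA
    A ↦ B  (constrained at step 1)
    B ↦ CB  (constrained at step 1)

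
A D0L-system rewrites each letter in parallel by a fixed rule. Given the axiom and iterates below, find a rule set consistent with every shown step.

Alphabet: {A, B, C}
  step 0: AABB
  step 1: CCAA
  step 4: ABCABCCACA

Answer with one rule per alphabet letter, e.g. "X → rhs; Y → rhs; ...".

A->C, B->A, C->AB

  step 0 ⇒ step 1: AABB ⇒ C·C·A·A
    A ↦ C
    B ↦ A
    C ↦ AB  (constrained at step 1)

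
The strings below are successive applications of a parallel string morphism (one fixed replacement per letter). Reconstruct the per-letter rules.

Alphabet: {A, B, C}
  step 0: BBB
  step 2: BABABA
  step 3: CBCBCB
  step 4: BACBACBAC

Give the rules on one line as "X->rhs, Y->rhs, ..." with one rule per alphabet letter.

A->B, B->C, C->BA

  step 3 ⇒ step 4: CBCBCB ⇒ BA·C·BA·C·BA·C
    B ↦ C
    C ↦ BA
  step 2 ⇒ step 3: BABABA ⇒ C·B·C·B·C·B
    A ↦ B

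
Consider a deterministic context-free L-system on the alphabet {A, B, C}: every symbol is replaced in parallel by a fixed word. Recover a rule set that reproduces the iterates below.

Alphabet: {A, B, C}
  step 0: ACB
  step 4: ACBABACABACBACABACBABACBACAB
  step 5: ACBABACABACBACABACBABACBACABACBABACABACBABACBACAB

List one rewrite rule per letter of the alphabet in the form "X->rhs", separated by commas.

  step 4 ⇒ step 5: ACBABACABACBACABACBABACBACAB ⇒ AC·B·AB·AC·AB·AC·B·AC·AB·AC·B·AB·AC·B·AC·AB·AC·B·AB·AC·AB·AC·B·AB·AC·B·AC·AB
    A ↦ AC
    B ↦ AB
    C ↦ B

A->AC, B->AB, C->B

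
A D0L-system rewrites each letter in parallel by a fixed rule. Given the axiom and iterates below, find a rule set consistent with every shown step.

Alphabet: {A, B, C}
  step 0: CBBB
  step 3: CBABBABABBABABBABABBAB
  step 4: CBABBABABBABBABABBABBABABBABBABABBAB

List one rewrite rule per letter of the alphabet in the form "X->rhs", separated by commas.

A->B, B->AB, C->CB

  step 3 ⇒ step 4: CBABBABABBABABBABABBAB ⇒ CB·AB·B·AB·AB·B·AB·B·AB·AB·B·AB·B·AB·AB·B·AB·B·AB·AB·B·AB
    A ↦ B
    B ↦ AB
    C ↦ CB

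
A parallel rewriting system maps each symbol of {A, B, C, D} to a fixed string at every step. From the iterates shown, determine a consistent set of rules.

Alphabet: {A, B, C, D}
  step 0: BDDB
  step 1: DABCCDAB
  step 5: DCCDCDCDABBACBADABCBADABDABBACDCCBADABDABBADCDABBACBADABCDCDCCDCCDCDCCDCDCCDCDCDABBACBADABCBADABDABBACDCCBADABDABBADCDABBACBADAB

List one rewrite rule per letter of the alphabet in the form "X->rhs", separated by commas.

  step 0 ⇒ step 1: BDDB ⇒ DAB·C·C·DAB
    B ↦ DAB
    D ↦ C
    A ↦ BA  (constrained at step 1)
    C ↦ DC  (constrained at step 1)

A->BA, B->DAB, C->DC, D->C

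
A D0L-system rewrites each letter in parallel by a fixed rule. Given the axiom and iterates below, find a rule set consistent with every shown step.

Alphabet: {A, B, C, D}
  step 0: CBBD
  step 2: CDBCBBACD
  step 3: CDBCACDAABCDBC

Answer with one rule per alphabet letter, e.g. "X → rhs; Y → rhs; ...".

  step 2 ⇒ step 3: CDBCBBACD ⇒ CD·BC·A·CD·A·A·B·CD·BC
    A ↦ B
    B ↦ A
    C ↦ CD
    D ↦ BC

A->B, B->A, C->CD, D->BC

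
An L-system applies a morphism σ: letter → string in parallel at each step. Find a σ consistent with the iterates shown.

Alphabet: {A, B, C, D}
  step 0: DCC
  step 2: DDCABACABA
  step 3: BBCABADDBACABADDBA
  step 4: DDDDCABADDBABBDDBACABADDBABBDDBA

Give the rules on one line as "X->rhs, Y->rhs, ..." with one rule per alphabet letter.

  step 3 ⇒ step 4: BBCABADDBACABADDBA ⇒ DD·DD·CA·BA·DD·BA·B·B·DD·BA·CA·BA·DD·BA·B·B·DD·BA
    A ↦ BA
    B ↦ DD
    C ↦ CA
    D ↦ B

A->BA, B->DD, C->CA, D->B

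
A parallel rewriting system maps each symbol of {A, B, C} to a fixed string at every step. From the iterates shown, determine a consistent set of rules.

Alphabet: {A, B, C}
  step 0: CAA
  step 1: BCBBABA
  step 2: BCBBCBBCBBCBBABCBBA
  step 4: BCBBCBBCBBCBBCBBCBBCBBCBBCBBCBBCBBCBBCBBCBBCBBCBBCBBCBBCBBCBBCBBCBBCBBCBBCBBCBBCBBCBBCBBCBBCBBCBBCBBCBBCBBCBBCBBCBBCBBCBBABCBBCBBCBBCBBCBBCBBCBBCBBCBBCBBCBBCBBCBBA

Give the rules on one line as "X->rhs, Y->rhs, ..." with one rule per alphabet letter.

A->BA, B->BCB, C->BCB

  step 1 ⇒ step 2: BCBBABA ⇒ BCB·BCB·BCB·BCB·BA·BCB·BA
    A ↦ BA
    B ↦ BCB
    C ↦ BCB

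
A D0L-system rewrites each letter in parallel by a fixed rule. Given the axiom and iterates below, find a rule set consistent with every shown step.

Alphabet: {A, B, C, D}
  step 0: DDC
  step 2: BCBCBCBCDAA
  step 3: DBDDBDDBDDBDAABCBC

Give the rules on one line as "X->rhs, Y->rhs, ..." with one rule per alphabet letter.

  step 2 ⇒ step 3: BCBCBCBCDAA ⇒ D·BD·D·BD·D·BD·D·BD·AA·BC·BC
    A ↦ BC
    B ↦ D
    C ↦ BD
    D ↦ AA

A->BC, B->D, C->BD, D->AA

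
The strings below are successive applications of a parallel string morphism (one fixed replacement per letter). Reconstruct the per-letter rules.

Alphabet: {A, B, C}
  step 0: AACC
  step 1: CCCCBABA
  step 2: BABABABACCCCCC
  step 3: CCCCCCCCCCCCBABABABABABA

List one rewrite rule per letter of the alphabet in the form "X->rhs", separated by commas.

  step 2 ⇒ step 3: BABABABACCCCCC ⇒ C·CC·C·CC·C·CC·C·CC·BA·BA·BA·BA·BA·BA
    A ↦ CC
    B ↦ C
    C ↦ BA

A->CC, B->C, C->BA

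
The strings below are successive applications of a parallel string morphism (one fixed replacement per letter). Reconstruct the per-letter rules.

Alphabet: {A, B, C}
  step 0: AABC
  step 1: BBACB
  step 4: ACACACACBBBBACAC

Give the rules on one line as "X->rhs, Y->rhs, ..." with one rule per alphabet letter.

A->B, B->AC, C->B

  step 0 ⇒ step 1: AABC ⇒ B·B·AC·B
    A ↦ B
    B ↦ AC
    C ↦ B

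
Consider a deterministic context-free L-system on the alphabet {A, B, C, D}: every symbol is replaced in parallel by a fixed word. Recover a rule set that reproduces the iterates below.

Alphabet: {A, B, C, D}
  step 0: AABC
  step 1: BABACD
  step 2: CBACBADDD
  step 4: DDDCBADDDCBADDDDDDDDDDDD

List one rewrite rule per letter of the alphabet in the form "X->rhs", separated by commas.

  step 1 ⇒ step 2: BABACD ⇒ C·BA·C·BA·D·DD
    A ↦ BA
    B ↦ C
    C ↦ D
    D ↦ DD

A->BA, B->C, C->D, D->DD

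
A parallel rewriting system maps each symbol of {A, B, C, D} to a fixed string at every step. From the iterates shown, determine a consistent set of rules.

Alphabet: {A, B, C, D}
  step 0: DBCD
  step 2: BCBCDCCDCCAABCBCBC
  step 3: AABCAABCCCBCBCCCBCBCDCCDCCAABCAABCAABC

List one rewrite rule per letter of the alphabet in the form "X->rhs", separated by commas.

  step 2 ⇒ step 3: BCBCDCCDCCAABCBCBC ⇒ AA·BC·AA·BC·CC·BC·BC·CC·BC·BC·DCC·DCC·AA·BC·AA·BC·AA·BC
    A ↦ DCC
    B ↦ AA
    C ↦ BC
    D ↦ CC

A->DCC, B->AA, C->BC, D->CC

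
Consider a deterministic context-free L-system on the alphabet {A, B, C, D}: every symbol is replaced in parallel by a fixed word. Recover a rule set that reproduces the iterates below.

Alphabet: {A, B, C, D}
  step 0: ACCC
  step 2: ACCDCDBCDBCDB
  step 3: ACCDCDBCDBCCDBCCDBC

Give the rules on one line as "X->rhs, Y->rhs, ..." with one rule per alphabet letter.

A->AC, B->C, C->CD, D->B

  step 2 ⇒ step 3: ACCDCDBCDBCDB ⇒ AC·CD·CD·B·CD·B·C·CD·B·C·CD·B·C
    A ↦ AC
    B ↦ C
    C ↦ CD
    D ↦ B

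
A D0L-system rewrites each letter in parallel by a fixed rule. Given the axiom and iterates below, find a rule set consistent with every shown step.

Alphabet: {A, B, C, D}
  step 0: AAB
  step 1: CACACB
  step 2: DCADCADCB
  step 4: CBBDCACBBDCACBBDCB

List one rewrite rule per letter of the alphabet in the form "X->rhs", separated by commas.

A->CA, B->CB, C->D, D->B

  step 1 ⇒ step 2: CACACB ⇒ D·CA·D·CA·D·CB
    A ↦ CA
    B ↦ CB
    C ↦ D
    D ↦ B  (constrained at step 2)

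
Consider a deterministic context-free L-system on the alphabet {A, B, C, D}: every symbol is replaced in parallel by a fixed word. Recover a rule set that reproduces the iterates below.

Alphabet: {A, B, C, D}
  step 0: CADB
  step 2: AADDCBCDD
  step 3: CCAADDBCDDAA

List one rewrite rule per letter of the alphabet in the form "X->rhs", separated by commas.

A->C, B->BC, C->DD, D->A

  step 2 ⇒ step 3: AADDCBCDD ⇒ C·C·A·A·DD·BC·DD·A·A
    A ↦ C
    B ↦ BC
    C ↦ DD
    D ↦ A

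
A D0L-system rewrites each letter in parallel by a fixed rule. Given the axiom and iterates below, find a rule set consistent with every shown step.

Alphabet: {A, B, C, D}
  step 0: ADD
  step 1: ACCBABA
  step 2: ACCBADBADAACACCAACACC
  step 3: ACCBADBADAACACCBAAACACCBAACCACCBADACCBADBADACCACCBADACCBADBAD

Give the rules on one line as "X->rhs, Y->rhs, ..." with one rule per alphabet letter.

A->ACC, B->AAC, C->BAD, D->BA

  step 2 ⇒ step 3: ACCBADBADAACACCAACACC ⇒ ACC·BAD·BAD·AAC·ACC·BA·AAC·ACC·BA·ACC·ACC·BAD·ACC·BAD·BAD·ACC·ACC·BAD·ACC·BAD·BAD
    A ↦ ACC
    B ↦ AAC
    C ↦ BAD
    D ↦ BA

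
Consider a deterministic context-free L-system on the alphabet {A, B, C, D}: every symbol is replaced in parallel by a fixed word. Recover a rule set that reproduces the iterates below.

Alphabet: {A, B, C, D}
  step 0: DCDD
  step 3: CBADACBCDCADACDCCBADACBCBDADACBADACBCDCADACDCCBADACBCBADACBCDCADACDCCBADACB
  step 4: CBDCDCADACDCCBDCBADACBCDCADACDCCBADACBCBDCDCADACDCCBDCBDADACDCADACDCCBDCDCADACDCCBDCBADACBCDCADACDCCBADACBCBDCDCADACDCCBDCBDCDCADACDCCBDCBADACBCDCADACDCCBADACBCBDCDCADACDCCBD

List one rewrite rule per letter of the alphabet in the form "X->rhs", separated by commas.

A->CDC, B->D, C->CB, D->ADA

  step 3 ⇒ step 4: CBADACBCDCADACDCCBADACBCBDADACBADACBCDCADACDCCBADACBCBADACBCDCADACDCCBADACB ⇒ CB·D·CDC·ADA·CDC·CB·D·CB·ADA·CB·CDC·ADA·CDC·CB·ADA·CB·CB·D·CDC·ADA·CDC·CB·D·CB·D·ADA·CDC·ADA·CDC·CB·D·CDC·ADA·CDC·CB·D·CB·ADA·CB·CDC·ADA·CDC·CB·ADA·CB·CB·D·CDC·ADA·CDC·CB·D·CB·D·CDC·ADA·CDC·CB·D·CB·ADA·CB·CDC·ADA·CDC·CB·ADA·CB·CB·D·CDC·ADA·CDC·CB·D
    A ↦ CDC
    B ↦ D
    C ↦ CB
    D ↦ ADA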